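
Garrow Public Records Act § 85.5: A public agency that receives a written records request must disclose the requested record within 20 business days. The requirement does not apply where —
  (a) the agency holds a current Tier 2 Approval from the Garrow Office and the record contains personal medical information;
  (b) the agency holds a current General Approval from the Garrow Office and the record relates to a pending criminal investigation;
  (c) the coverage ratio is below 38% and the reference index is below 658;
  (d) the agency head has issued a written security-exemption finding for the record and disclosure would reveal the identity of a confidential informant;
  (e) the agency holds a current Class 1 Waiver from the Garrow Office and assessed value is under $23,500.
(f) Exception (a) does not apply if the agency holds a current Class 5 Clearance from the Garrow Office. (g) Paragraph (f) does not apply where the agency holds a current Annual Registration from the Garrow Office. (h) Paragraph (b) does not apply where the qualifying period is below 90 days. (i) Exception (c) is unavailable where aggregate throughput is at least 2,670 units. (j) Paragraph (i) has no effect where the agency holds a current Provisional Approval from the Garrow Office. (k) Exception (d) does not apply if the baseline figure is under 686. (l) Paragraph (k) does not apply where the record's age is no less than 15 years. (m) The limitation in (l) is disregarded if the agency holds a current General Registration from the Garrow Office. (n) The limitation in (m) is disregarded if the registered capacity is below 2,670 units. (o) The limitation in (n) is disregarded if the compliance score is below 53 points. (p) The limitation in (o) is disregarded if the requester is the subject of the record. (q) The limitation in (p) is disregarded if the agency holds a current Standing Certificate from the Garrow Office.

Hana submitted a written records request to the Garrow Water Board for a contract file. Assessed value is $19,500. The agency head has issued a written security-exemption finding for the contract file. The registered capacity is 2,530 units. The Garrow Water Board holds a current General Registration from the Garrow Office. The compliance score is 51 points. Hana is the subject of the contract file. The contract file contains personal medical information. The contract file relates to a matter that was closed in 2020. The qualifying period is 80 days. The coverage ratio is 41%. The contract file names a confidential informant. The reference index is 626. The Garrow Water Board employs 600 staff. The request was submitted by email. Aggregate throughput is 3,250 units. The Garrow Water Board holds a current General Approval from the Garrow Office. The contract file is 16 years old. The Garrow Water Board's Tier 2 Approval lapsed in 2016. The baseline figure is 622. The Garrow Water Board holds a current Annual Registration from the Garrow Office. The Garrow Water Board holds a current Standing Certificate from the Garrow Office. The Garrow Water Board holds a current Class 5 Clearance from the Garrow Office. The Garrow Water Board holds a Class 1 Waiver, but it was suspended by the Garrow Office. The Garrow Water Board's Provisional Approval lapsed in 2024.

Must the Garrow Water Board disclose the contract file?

Yes — the Garrow Water Board must disclose the contract file.

Exception (a) fails — there is no Tier 2 Approval in force.
Exception (b) requires that the record relates to a pending criminal investigation; but the contract file relates to a closed matter, so (b) is unavailable.
Exception (c) requires that the coverage ratio is below 38%; but the coverage ratio is 41%, not below 38%, so (c) is unavailable.
All of (d)'s requirements are met (a written security-exemption finding has been issued; the contract file names a confidential informant). But applying paragraphs (k)–(q): (k) applies — the baseline figure is 622, under the 686 limit. (l) would limit (k) — the record's age is 16 years, meeting the 15 years threshold — but (m) sets (l) aside: (m) is triggered — a current General Registration is held. (n) would limit (m) — the registered capacity is 2,530 units, below the 2,670 units limit — but (o) sets (n) aside: (o) is engaged — the compliance score is 51 points, below the 53 points limit. (p) would limit (o) — Hana is the subject of the contract file — but (q) sets (p) aside: (q) operates against (p): a current Standing Certificate is held. Exception (d) does not apply.
Exception (e) requires that the agency holds a current Class 1 Waiver from the Garrow Office; but there is no Class 1 Waiver in force, so (e) is unavailable.
No exception applies. The general rule governs.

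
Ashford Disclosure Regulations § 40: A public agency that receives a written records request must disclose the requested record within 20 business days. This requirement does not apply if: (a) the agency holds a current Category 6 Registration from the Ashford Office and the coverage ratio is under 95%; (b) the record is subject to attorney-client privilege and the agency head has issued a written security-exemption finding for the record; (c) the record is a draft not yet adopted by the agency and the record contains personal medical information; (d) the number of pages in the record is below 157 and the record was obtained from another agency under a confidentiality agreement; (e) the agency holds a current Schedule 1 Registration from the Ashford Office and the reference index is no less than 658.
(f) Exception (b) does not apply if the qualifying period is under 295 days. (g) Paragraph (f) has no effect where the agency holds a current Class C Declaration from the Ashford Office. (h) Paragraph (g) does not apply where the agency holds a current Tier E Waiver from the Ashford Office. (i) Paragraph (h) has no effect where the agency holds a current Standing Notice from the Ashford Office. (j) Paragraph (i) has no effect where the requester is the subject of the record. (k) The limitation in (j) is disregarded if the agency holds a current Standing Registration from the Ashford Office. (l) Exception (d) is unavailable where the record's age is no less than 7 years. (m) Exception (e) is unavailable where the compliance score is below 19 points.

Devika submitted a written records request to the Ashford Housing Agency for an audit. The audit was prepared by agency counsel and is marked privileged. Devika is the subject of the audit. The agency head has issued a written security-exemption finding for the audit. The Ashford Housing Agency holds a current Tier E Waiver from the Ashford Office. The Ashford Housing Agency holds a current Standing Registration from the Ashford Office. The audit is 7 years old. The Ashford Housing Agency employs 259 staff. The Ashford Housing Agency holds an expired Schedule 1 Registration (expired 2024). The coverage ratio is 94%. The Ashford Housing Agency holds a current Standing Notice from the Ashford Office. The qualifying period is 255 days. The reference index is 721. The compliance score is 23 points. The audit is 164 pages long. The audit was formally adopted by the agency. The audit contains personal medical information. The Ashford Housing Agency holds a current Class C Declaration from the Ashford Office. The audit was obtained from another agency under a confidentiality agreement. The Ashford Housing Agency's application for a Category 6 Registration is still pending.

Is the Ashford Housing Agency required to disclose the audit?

Exception (a) does not apply: no current Category 6 Registration is held.
Exception (b) is satisfied on its face — the audit is privileged; a written security-exemption finding has been issued. Under paragraphs (f)–(k): (f) applies (the qualifying period is 255 days, under the 295 days limit), but yields to (g): (g) operates against (f): a current Class C Declaration is held. (h) would limit (g) — a current Tier E Waiver is held — but (i) sets (h) aside: (i) operates against (h): a current Standing Notice is held. (j) is triggered (Devika is the subject of the audit), but yields to (k): (k) applies — a current Standing Registration is held. Exception (b) stands.
Exception (c) does not apply: the audit has been formally adopted.
Exception (d) fails — the number of pages in the record is 164, not below 157.
Exception (e) fails — there is no Schedule 1 Registration in force.

No — exception (b) applies; the Ashford Housing Agency is not required to disclose the audit.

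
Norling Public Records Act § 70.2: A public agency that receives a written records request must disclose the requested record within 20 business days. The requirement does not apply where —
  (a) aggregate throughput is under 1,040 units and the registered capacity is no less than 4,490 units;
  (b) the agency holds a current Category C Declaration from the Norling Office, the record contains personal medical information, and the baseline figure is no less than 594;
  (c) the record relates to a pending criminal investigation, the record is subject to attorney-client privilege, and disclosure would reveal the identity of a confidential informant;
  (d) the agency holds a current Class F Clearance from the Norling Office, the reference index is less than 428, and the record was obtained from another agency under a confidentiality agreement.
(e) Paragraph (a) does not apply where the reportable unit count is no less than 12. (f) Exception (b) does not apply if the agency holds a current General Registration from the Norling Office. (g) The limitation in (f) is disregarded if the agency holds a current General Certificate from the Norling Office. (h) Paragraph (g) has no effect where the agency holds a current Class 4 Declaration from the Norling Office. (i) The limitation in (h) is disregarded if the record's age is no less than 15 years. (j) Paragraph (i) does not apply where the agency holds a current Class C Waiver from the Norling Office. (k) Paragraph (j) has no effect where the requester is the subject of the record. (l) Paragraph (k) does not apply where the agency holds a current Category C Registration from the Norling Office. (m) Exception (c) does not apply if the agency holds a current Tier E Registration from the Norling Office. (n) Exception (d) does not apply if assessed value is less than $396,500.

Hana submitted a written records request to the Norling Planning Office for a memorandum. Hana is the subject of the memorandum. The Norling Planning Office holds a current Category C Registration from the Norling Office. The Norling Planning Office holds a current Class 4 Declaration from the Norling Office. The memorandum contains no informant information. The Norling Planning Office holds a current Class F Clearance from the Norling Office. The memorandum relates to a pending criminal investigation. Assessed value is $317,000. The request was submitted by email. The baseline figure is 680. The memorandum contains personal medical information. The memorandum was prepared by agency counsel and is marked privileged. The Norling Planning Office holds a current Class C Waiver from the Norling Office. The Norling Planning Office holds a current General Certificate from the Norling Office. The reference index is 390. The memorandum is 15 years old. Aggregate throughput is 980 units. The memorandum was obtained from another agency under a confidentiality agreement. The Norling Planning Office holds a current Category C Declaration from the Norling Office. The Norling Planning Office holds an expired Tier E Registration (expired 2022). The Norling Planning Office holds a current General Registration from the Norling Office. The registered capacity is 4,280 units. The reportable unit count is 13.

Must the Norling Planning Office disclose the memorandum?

Yes — the Norling Planning Office must disclose the memorandum.

Exception (a) fails — the registered capacity is 4,280 units, short of 4,490 units.
Exception (b): a current Category C Declaration is held; the memorandum contains personal medical information; the baseline figure is 680, meeting the 594 threshold — every condition holds. But applying paragraphs (f)–(l): (f) operates against (b): a current General Registration is held. (g) is triggered (a current General Certificate is held), but is set aside by (h): (h) is triggered — a current Class 4 Declaration is held. (i) is triggered (the record's age is 15 years, meeting the 15 years threshold), but yields to (j): (j) is triggered — a current Class C Waiver is held. (k) would limit (j) — Hana is the subject of the memorandum — but (l) sets (k) aside: (l) operates against (k): a current Category C Registration is held. Exception (b) does not apply.
Exception (c) requires that disclosure would reveal the identity of a confidential informant; but the memorandum contains no informant information, so (c) is unavailable.
All of (d)'s requirements are met (a current Class F Clearance is held; the reference index is 390, less than the 428 limit; the memorandum was obtained under a confidentiality agreement). However, paragraph (n) must be considered: (n) operates — assessed value is $317,000, less than the $396,500 limit. So (d) is unavailable.
No exception applies. The general rule governs.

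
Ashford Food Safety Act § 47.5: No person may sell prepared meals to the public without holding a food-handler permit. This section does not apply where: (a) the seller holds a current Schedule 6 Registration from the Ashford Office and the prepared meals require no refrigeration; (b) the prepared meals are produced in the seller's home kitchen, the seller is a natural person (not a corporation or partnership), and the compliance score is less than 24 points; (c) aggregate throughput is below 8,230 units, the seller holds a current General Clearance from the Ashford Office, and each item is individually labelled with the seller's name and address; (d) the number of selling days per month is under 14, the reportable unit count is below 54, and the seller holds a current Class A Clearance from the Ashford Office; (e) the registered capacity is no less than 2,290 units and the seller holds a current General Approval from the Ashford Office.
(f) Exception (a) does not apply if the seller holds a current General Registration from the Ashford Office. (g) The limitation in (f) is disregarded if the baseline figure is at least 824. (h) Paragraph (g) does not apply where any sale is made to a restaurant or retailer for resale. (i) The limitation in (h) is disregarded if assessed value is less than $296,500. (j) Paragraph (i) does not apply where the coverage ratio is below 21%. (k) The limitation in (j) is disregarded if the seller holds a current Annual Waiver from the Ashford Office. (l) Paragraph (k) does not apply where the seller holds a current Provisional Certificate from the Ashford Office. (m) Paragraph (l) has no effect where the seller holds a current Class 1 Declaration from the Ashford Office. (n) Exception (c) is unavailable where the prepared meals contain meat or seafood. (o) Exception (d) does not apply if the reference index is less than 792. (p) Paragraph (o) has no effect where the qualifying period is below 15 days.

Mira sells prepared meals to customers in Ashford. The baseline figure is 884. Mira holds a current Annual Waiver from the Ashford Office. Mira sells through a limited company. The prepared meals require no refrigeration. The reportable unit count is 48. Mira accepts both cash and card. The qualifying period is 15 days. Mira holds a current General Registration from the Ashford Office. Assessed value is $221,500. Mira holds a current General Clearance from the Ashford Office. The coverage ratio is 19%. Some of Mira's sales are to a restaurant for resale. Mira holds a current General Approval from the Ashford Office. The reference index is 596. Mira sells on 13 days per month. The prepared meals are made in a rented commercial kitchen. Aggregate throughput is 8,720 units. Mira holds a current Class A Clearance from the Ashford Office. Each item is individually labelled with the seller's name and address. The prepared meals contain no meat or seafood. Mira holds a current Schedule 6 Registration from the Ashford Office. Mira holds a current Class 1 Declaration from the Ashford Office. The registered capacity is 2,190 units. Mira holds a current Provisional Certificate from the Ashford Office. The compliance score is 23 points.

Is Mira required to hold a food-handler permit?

No — exception (a) applies; Mira is not required to hold a food-handler permit.

Exception (a)'s conditions are all satisfied: a current Schedule 6 Registration is held; the prepared meals are shelf-stable. Under paragraphs (f)–(m): (f) is engaged (a current General Registration is held), but is set aside by (g): (g) is triggered — the baseline figure is 884, meeting the 824 threshold. (h) is engaged (some sales are to a restaurant for resale), but yields to (i): (i) operates against (h): assessed value is $221,500, less than the $296,500 limit. (j) operates (the coverage ratio is 19%, below the 21% limit), but is overridden by (k): (k) is triggered — a current Annual Waiver is held. (l) is triggered (a current Provisional Certificate is held), but is set aside by (m): (m) operates against (l): a current Class 1 Declaration is held. (a) remains available.
Exception (b) does not apply: the prepared meals are made in a commercial kitchen, not a home kitchen.
Exception (c) does not apply: aggregate throughput is 8,720 units, not below 8,230 units.
Exception (d)'s conditions are all satisfied: the number of selling days per month is 13, under the 14 limit; the reportable unit count is 48, below the 54 limit; a current Class A Clearance is held. Turning to paragraphs (o)–(p): (o) applies — the reference index is 596, less than the 792 limit. (p) is not engaged (the qualifying period is 15 days, not below 15 days), so (o) stands. Exception (d) does not apply.
Exception (e) fails — the registered capacity is 2,190 units, short of 2,290 units.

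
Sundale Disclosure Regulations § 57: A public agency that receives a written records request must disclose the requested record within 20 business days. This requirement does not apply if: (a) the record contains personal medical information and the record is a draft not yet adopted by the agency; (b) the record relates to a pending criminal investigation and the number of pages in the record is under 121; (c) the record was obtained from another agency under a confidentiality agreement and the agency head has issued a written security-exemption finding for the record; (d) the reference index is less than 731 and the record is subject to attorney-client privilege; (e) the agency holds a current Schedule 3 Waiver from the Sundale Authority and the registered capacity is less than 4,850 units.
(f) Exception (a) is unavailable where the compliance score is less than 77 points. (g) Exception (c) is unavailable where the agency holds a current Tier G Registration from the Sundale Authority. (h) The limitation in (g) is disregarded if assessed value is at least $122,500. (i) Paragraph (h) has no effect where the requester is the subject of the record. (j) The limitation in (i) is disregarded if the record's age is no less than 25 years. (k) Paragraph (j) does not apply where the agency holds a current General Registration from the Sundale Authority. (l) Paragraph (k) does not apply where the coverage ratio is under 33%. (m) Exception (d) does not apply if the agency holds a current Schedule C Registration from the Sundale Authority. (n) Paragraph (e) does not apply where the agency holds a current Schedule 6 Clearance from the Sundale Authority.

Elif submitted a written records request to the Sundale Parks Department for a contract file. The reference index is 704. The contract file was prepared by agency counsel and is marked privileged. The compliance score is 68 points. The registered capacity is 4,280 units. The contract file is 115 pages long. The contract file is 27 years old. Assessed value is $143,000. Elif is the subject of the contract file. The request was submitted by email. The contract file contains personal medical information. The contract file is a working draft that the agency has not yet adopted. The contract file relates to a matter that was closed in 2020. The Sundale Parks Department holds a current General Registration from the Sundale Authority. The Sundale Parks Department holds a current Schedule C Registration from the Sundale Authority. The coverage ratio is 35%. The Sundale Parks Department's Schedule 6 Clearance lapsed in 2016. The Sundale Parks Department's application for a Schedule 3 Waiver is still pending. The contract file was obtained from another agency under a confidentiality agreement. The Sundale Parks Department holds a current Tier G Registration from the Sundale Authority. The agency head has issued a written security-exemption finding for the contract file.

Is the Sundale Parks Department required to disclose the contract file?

Yes — the Sundale Parks Department must disclose the contract file.

Exception (a): the contract file contains personal medical information; the contract file is an unadopted draft — every condition holds. But applying paragraph (f): (f) is engaged — the compliance score is 68 points, less than the 77 points limit. (a) is therefore removed.
Exception (b) does not apply: the contract file relates to a closed matter.
Exception (c)'s conditions are all satisfied: the contract file was obtained under a confidentiality agreement; a written security-exemption finding has been issued. But: (g) operates against (c): a current Tier G Registration is held. (h) would limit (g) — assessed value is $143,000, meeting the $122,500 threshold — but (i) sets (h) aside: (i) operates — Elif is the subject of the contract file. (j) would limit (i) — the record's age is 27 years, meeting the 25 years threshold — but (k) sets (j) aside: (k) operates against (j): a current General Registration is held. (l), which would lift (k), is not triggered — the coverage ratio is 35%, not under 33%. Exception (c) does not apply.
Exception (d): the reference index is 704, less than the 731 limit; the contract file is privileged — every condition holds. Turning to paragraph (m): (m) operates against (d): a current Schedule C Registration is held. So (d) is unavailable.
Exception (e) fails — the Schedule 3 Waiver is not current.
No exception displaces § 57.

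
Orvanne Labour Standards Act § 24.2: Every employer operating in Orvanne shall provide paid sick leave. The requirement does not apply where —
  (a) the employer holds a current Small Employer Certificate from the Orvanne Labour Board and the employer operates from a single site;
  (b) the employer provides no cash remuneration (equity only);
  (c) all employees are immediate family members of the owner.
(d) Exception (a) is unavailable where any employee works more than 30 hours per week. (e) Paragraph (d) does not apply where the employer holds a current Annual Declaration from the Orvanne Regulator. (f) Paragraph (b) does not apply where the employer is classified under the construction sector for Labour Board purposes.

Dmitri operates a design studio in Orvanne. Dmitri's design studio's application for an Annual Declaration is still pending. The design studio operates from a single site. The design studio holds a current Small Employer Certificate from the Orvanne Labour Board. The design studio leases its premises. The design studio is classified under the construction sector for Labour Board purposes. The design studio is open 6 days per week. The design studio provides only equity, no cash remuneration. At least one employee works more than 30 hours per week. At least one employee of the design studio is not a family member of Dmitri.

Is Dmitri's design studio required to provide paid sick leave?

Yes — Dmitri's design studio must provide paid sick leave.

Exception (a)'s conditions are all satisfied: a current Small Employer Certificate is held; the employer operates from a single site. However, paragraphs (d)–(e) must be considered: (d) is engaged — at least one employee exceeds 30 hours/week. (e) is inapplicable (the Annual Declaration is not current), so (d) stands. Exception (a) does not apply.
Exception (b)'s conditions are all satisfied: remuneration is equity-only. But: (f) applies — the design studio is classified under the construction sector. So (b) is unavailable.
Exception (c) does not apply: at least one employee is not a family member.
Every exception is unavailable, so the rule governs.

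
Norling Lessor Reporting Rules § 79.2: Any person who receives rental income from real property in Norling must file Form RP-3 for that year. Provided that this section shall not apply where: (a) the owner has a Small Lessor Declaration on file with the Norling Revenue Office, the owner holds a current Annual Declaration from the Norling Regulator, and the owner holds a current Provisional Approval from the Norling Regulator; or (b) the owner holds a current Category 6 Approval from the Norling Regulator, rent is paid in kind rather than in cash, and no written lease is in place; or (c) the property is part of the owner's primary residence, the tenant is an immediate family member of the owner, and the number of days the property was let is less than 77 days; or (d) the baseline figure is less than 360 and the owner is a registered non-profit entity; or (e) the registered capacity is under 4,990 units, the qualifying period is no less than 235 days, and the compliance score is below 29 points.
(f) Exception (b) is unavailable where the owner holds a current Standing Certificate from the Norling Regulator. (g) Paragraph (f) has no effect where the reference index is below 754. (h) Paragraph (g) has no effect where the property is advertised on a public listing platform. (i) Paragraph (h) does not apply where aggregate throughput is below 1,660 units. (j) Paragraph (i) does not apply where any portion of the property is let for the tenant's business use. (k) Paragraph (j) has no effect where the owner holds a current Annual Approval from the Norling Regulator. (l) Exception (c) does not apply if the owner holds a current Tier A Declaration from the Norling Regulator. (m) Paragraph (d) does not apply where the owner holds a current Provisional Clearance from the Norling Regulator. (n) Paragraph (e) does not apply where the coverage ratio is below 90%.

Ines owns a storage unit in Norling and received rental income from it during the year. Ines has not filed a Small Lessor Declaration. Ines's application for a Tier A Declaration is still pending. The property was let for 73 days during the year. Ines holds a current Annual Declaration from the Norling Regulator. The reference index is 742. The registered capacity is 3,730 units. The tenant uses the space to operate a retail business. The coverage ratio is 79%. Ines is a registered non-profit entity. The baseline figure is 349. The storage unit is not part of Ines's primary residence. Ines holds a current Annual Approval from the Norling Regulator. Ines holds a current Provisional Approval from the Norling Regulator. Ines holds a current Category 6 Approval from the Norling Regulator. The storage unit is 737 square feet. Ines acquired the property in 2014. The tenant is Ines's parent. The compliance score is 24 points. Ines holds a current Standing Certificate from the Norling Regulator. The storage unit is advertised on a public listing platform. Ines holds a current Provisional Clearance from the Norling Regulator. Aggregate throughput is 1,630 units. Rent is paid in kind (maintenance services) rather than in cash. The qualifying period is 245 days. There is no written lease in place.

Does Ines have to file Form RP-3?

No — exception (b) applies; Ines is not required to file Form RP-3.

Exception (a) fails — no Small Lessor Declaration is on file.
Exception (b)'s conditions are all satisfied: a current Category 6 Approval is held; rent is paid in kind; there is no written lease. As to paragraphs (f)–(k): (f) would limit (b) — a current Standing Certificate is held — but (g) sets (f) aside: (g) operates — the reference index is 742, below the 754 limit. (h) would limit (g) — the property is publicly advertised — but (i) sets (h) aside: (i) applies — aggregate throughput is 1,630 units, below the 1,660 units limit. (j) would limit (i) — the space is let for business use — but (k) sets (j) aside: (k) is engaged — a current Annual Approval is held. Exception (b) stands.
Exception (c) requires that the property is part of the owner's primary residence; but the storage unit is not part of the primary residence, so (c) is unavailable.
Exception (d)'s conditions are all satisfied: the baseline figure is 349, less than the 360 limit; Ines is a registered non-profit. But applying paragraph (m): (m) operates — a current Provisional Clearance is held. Exception (d) does not apply.
Exception (e)'s conditions are all satisfied: the registered capacity is 3,730 units, under the 4,990 units limit; the qualifying period is 245 days, meeting the 235 days threshold; the compliance score is 24 points, below the 29 points limit. Turning to paragraph (n): (n) applies — the coverage ratio is 79%, below the 90% limit. So (e) is unavailable.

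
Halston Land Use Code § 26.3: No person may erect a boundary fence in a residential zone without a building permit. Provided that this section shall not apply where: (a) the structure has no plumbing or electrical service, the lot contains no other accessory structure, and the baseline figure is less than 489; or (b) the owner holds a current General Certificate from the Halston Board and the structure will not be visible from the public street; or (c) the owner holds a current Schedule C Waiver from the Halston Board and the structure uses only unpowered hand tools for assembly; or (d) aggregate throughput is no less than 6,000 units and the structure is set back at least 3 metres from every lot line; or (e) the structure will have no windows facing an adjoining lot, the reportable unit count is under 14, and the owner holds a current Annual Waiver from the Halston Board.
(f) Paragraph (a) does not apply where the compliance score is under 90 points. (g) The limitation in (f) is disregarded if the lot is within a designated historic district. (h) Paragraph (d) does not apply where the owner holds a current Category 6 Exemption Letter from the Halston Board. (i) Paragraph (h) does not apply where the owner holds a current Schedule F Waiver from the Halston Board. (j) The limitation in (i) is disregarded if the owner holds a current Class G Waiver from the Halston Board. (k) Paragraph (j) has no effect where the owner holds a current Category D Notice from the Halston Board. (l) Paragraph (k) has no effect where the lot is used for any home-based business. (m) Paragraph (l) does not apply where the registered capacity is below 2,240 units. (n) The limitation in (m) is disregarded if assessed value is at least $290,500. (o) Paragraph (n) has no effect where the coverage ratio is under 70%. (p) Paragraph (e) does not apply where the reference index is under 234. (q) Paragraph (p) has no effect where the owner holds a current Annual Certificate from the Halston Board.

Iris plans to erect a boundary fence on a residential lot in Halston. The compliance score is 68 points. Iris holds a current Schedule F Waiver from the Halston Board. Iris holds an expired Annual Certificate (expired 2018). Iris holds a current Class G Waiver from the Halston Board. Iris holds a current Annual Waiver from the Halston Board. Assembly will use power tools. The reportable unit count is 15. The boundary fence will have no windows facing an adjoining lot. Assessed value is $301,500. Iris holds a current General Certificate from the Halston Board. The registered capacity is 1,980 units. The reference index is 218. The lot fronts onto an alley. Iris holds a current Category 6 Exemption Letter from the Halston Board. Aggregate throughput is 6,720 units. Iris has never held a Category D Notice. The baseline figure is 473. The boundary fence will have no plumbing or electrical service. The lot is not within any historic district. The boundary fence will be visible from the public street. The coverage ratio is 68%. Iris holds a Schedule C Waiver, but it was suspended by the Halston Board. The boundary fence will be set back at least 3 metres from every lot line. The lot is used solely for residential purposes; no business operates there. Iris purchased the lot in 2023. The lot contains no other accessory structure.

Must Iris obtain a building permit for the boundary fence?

Yes — Iris must obtain a building permit.

Exception (a) is satisfied on its face — there is no plumbing or electrical service; the lot has no other accessory structure; the baseline figure is 473, less than the 489 limit. However, paragraphs (f)–(g) must be considered: (f) applies — the compliance score is 68 points, under the 90 points limit. (g), which would lift (f), does not operate here — the lot is not in a historic district. Exception (a) does not apply.
Exception (b) does not apply: the structure will be visible from the street.
Exception (c) fails — there is no Schedule C Waiver in force.
All of (d)'s requirements are met (aggregate throughput is 6,720 units, meeting the 6,000 units threshold; the setback is at least 3 m on every side). However, paragraphs (h)–(o) must be considered: (h) is engaged — a current Category 6 Exemption Letter is held. (i) is triggered (a current Schedule F Waiver is held), but is itself disapplied by (j): (j) is engaged — a current Class G Waiver is held. (k) is not triggered (there is no Category D Notice in force), so (j) stands. Exception (d) does not apply.
Exception (e) does not apply: the reportable unit count is 15, not under 14.
None of the exceptions is available; § 26.3 applies in full.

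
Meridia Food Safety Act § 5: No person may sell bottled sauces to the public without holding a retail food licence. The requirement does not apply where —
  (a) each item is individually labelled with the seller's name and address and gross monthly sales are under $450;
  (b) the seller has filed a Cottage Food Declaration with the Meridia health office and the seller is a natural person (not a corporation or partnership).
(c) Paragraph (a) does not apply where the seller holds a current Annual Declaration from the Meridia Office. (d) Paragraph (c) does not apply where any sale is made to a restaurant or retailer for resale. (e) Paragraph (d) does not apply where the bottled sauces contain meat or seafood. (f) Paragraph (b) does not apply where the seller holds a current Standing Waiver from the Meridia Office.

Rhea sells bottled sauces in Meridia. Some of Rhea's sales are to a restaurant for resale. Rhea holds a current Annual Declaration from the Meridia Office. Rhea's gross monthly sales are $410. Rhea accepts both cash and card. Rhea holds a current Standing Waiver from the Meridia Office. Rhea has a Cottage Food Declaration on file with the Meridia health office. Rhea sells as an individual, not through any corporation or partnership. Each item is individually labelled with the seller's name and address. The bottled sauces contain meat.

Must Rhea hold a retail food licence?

Yes — Rhea must hold a retail food licence.

Exception (a) is satisfied on its face — items are individually labelled; gross monthly sales are $410, under the $450 limit. Turning to paragraphs (c)–(e): (c) is triggered — a current Annual Declaration is held. (d) applies (some sales are to a restaurant for resale), but is itself disapplied by (e): (e) operates — the bottled sauces contain meat. Exception (a) does not apply.
Exception (b): a Cottage Food Declaration is on file; the seller is a natural person — every condition holds. Turning to paragraph (f): (f) operates against (b): a current Standing Waiver is held. So (b) is unavailable.
Every exception is unavailable, so the rule governs.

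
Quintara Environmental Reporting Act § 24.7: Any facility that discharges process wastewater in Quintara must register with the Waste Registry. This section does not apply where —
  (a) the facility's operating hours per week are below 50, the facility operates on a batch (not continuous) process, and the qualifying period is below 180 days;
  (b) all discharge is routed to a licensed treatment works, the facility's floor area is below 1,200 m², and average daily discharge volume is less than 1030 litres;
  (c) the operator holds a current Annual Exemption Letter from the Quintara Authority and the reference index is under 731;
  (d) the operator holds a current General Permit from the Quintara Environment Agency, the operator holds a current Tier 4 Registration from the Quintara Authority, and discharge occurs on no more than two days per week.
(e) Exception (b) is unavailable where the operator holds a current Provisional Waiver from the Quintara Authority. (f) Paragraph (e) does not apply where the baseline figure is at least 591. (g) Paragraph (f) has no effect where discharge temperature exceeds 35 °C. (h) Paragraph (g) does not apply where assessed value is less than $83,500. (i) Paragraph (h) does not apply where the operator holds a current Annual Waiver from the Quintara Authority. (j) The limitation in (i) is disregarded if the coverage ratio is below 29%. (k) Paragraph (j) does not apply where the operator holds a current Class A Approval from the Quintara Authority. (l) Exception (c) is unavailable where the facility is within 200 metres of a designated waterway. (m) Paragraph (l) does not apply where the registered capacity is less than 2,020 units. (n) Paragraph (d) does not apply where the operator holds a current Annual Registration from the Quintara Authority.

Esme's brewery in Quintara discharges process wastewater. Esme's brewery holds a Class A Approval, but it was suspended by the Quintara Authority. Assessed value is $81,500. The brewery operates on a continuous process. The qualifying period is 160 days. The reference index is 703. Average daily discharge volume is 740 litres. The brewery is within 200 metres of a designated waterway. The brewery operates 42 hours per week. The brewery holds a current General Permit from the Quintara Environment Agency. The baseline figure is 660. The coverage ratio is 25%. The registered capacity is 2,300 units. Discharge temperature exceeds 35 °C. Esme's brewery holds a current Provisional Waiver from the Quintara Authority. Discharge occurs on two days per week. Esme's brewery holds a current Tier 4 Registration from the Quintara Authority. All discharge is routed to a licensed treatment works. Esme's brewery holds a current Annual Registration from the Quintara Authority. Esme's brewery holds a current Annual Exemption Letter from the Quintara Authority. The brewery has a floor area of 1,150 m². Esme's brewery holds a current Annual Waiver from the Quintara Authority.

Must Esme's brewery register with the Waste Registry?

No — exception (b) applies; Esme's brewery is not required to register with the Waste Registry.

Exception (a) does not apply: the facility operates on a continuous process.
Exception (b): discharge is routed to a licensed treatment works; the facility's floor area is 1,150 m², below the 1,200 m² limit; average daily discharge volume is 740 litres, less than the 1030 litres limit — every condition holds. Under paragraphs (e)–(k): (e) would limit (b) — a current Provisional Waiver is held — but (f) sets (e) aside: (f) applies — the baseline figure is 660, meeting the 591 threshold. (g) is triggered (discharge temperature exceeds 35 °C), but yields to (h): (h) is triggered — assessed value is $81,500, less than the $83,500 limit. (i) is engaged (a current Annual Waiver is held), but yields to (j): (j) operates against (i): the coverage ratio is 25%, below the 29% limit. (k) does not operate here (the Class A Approval is not current), so (j) stands. (b) remains available.
Exception (c)'s conditions are all satisfied: a current Annual Exemption Letter is held; the reference index is 703, under the 731 limit. However, paragraphs (l)–(m) must be considered: (l) applies — the brewery is within 200 m of a designated waterway. (m) is not engaged (the registered capacity is 2,300 units, not less than 2,020 units), so (l) stands. Exception (c) does not apply.
Exception (d) is satisfied on its face — a current General Permit is held; a current Tier 4 Registration is held; discharge occurs on no more than two days per week. However, paragraph (n) must be considered: (n) operates against (d): a current Annual Registration is held. (d) is therefore removed.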